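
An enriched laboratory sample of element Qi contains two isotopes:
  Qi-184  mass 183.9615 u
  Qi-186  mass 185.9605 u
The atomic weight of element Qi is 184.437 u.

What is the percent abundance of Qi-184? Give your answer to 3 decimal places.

Writing the weighted mean with unknown fraction x of Qi-184:
183.9615·x + 185.9605·(1 − x) = 184.437
(183.9615 − 185.9605)·x = 184.437 − 185.9605
x = -1.5235 / -1.9990 = 0.76213 → 76.213% Qi-184, 23.787% Qi-186.

76.213%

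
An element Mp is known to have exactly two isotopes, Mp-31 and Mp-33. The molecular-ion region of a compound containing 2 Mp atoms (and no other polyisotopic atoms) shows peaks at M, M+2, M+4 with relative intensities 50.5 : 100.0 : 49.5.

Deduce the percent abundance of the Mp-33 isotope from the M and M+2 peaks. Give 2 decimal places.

49.75%

Let p = fractional abundance of Mp-31. I(M+2)/I(M) = [C(2,1)·p^1·(1−p)] / p^2 = 2·(1−p)/p = 100.0/50.5 = 1.9802
(1−p)/p = 1.9802/2 = 0.9901  ⇒  p = 1/(1 + 0.9901) = 0.5025
Mp-31: 50.25%, Mp-33: 49.75%.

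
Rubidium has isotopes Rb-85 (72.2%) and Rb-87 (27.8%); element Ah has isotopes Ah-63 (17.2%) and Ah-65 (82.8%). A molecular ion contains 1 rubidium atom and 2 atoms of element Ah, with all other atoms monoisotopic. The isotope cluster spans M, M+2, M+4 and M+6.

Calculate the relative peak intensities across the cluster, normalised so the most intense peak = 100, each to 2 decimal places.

Rubidium pattern (n=1): 0.7220 : 0.2780
Element Ah pattern (n=2): 0.029584 : 0.284832 : 0.685584
Convolve the two distributions (both contribute in 2-u steps):
  M: 0.7220×0.029584 = 0.021360
  M+2: 0.7220×0.284832 + 0.2780×0.029584 = 0.213873
  M+4: 0.7220×0.685584 + 0.2780×0.284832 = 0.574175
  M+6: 0.2780×0.685584 = 0.190592
Scale to base peak (0.574175) = 100: 3.72 : 37.25 : 100.00 : 33.19

3.72 : 37.25 : 100.00 : 33.19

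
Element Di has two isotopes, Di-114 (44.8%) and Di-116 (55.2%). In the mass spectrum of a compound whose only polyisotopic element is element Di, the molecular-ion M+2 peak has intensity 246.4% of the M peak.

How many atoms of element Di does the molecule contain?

2

For n independent Di atoms, I(M+2)/I(M) = n · (abundance Di-116) / (abundance Di-114) = n · 0.552/0.448.
n = 2.464 × 0.448/0.552 = 2.00 ≈ 2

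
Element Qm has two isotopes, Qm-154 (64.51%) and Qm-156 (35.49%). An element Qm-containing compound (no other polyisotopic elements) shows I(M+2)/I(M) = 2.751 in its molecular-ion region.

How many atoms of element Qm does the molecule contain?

With n Qm atoms, P(M+2)/P(M) = C(n,1)·p^(n−1)q / p^n = n·q/p = n · 0.3549/0.6451.
n = 2.751 × 0.6451/0.3549 = 5.00 ≈ 5

5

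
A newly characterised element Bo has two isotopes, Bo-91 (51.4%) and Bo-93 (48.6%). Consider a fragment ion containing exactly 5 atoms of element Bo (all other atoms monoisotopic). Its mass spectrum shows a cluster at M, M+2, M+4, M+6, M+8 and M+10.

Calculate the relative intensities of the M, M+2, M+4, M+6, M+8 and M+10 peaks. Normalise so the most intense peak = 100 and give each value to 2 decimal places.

11.19 : 52.88 : 100.00 : 94.55 : 44.70 : 8.45

Expanding (0.514 + 0.486)^5:
P(M) = 0.514^5 = 0.035877
P(M+2) = 5 × 0.514^4 × 0.486^1 = 0.169613
P(M+4) = 10 × 0.514^3 × 0.486^2 = 0.320746
P(M+6) = 10 × 0.514^2 × 0.486^3 = 0.303274
P(M+8) = 5 × 0.514^1 × 0.486^4 = 0.143377
P(M+10) = 0.486^5 = 0.027113
The M+4 peak is largest (0.320746); scaling to 100 gives 11.19 : 52.88 : 100.00 : 94.55 : 44.70 : 8.45.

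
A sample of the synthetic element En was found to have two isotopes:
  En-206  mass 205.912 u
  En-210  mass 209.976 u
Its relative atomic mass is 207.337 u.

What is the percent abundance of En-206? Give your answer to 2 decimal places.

64.94%

Writing the weighted mean with unknown fraction x of En-206:
205.912·x + 209.976·(1 − x) = 207.337
(205.912 − 209.976)·x = 207.337 − 209.976
x = -2.639 / -4.064 = 0.64936 → 64.94% En-206, 35.06% En-210.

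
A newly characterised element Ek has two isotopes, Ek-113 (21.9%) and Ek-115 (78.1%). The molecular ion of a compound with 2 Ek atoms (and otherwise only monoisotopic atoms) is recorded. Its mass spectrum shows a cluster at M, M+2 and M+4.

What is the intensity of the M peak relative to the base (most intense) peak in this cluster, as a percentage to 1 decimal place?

Binomial terms of (0.219 + 0.781)^2: M 0.0480, M+2 0.3421, M+4 0.6100 → M+4 is the base peak.
P(M+4) = C(2,2) × 0.219^0 × 0.781^2 = 1 × 1.0000 × 0.609961 = 0.609961 (base)
P(M) = C(2,0) × 0.219^2 × 0.781^0 = 1 × 0.047961 × 1.0000 = 0.047961
Relative intensity = 0.047961 / 0.609961 × 100 = 7.9

7.9%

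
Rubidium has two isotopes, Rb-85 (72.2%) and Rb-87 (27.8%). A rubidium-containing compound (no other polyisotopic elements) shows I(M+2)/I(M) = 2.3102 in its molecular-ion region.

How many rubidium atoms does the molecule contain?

With n Rb atoms, P(M+2)/P(M) = C(n,1)·p^(n−1)q / p^n = n·q/p = n · 0.278/0.722.
n = 2.3102 × 0.722/0.278 = 6.00 ≈ 6

6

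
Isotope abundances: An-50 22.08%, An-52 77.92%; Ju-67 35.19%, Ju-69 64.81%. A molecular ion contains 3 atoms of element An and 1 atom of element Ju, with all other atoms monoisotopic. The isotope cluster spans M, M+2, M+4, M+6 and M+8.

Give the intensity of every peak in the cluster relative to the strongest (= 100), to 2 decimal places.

0.89 : 11.02 : 50.43 : 100.00 : 71.78

Element An pattern (n=3): 0.01076458 : 0.11396417 : 0.40217791 : 0.47309334
Element Ju pattern (n=1): 0.3519 : 0.6481
Convolve the two distributions (both contribute in 2-u steps):
  M: 0.01076458×0.3519 = 0.003788
  M+2: 0.01076458×0.6481 + 0.11396417×0.3519 = 0.047081
  M+4: 0.11396417×0.6481 + 0.40217791×0.3519 = 0.215387
  M+6: 0.40217791×0.6481 + 0.47309334×0.3519 = 0.427133
  M+8: 0.47309334×0.6481 = 0.306612
Scale to base peak (0.427133) = 100: 0.89 : 11.02 : 50.43 : 100.00 : 71.78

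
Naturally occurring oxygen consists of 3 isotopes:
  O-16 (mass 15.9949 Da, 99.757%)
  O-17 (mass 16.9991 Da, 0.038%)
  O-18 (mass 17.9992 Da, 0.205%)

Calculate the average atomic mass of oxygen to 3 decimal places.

15.999 Da

Average mass = Σ (abundance × isotope mass) = 0.99757 × 15.9949 + 0.00038 × 16.9991 + 0.00205 × 17.9992
= 15.95603 + 0.00646 + 0.03690 = 15.99939 Da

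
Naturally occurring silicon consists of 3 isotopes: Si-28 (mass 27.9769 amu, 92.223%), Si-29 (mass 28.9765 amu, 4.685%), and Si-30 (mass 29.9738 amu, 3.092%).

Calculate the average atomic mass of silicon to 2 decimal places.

28.09 amu

The abundance-weighted mean is 0.92223 × 27.9769 + 0.04685 × 28.9765 + 0.03092 × 29.9738
= 25.80114 + 1.35755 + 0.92679 = 28.08548 amu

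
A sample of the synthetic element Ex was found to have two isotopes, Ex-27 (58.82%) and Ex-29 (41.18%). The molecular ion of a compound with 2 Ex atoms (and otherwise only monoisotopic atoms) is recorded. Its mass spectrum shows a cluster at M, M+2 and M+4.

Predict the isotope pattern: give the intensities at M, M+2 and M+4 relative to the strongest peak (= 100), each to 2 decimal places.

71.42 : 100.00 : 35.01

Expanding (0.5882 + 0.4118)^2:
P(M) = 0.5882^2 = 0.345979
P(M+2) = 2 × 0.5882^1 × 0.4118^1 = 0.484442
P(M+4) = 0.4118^2 = 0.169579
The M+2 peak is largest (0.484442); scaling to 100 gives 71.42 : 100.00 : 35.01.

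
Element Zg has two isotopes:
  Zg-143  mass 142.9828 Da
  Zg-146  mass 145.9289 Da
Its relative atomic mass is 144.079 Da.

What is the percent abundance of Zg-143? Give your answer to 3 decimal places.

Writing the weighted mean with unknown fraction x of Zg-143:
142.9828·x + 145.9289·(1 − x) = 144.079
(142.9828 − 145.9289)·x = 144.079 − 145.9289
x = -1.8499 / -2.9461 = 0.62791 → 62.791% Zg-143, 37.209% Zg-146.

62.791%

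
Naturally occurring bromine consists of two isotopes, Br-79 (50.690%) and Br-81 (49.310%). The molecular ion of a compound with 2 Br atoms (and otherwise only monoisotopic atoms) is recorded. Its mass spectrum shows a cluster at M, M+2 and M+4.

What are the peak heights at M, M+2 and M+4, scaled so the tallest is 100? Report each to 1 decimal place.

Each Br atom is independently Br-79 (p = 0.50690) or Br-81 (q = 0.49310); the cluster is the binomial expansion (p + q)^2.
P(M) = 0.50690^2 = 0.256948
P(M+2) = 2 × 0.50690^1 × 0.49310^1 = 0.499905
P(M+4) = 0.49310^2 = 0.243148
The M+2 peak is largest (0.499905); scaling to 100 gives 51.4 : 100.0 : 48.6.

51.4 : 100.0 : 48.6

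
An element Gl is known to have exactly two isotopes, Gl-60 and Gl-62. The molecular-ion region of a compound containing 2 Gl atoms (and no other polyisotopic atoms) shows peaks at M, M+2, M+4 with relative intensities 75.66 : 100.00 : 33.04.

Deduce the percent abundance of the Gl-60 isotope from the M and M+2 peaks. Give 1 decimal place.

Write p for the Gl-60 fraction. I(M+2)/I(M) = [C(2,1)·p^1·(1−p)] / p^2 = 2·(1−p)/p = 100.00/75.66 = 1.3217
(1−p)/p = 1.3217/2 = 0.6609  ⇒  p = 1/(1 + 0.6609) = 0.6021
Gl-60: 60.2%, Gl-62: 39.8%.

60.2%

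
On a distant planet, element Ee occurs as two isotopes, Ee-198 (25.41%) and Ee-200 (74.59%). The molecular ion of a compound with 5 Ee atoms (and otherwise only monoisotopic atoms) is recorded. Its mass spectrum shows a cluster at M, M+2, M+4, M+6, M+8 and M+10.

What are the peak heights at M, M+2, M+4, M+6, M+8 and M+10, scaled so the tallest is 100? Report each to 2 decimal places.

0.27 : 3.95 : 23.21 : 68.13 : 100.00 : 58.71

The 5 Ee atoms are independent, so intensities follow the terms of (0.2541 + 0.7459)^5.
P(M) = 0.2541^5 = 0.001059
P(M+2) = 5 × 0.2541^4 × 0.7459^1 = 0.015548
P(M+4) = 10 × 0.2541^3 × 0.7459^2 = 0.091280
P(M+6) = 10 × 0.2541^2 × 0.7459^3 = 0.267948
P(M+8) = 5 × 0.2541^1 × 0.7459^4 = 0.393276
P(M+10) = 0.7459^5 = 0.230889
The M+8 peak is largest (0.393276); scaling to 100 gives 0.27 : 3.95 : 23.21 : 68.13 : 100.00 : 58.71.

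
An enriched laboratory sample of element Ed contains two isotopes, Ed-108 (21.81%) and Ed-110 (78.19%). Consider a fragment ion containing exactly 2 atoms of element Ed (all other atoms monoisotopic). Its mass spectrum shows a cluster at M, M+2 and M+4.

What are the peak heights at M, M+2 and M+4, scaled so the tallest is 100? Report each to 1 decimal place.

Each Ed atom is independently Ed-108 (p = 0.2181) or Ed-110 (q = 0.7819); the cluster is the binomial expansion (p + q)^2.
P(M) = 0.2181^2 = 0.047568
P(M+2) = 2 × 0.2181^1 × 0.7819^1 = 0.341065
P(M+4) = 0.7819^2 = 0.611368
The M+4 peak is largest (0.611368); scaling to 100 gives 7.8 : 55.8 : 100.0.

7.8 : 55.8 : 100.0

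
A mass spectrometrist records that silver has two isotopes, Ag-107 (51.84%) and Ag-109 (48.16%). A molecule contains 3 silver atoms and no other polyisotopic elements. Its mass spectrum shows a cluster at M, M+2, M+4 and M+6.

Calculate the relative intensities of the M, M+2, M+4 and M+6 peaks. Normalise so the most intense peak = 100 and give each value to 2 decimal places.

The 3 Ag atoms are independent, so intensities follow the terms of (0.5184 + 0.4816)^3.
P(M) = 0.5184^3 = 0.139314
P(M+2) = 3 × 0.5184^2 × 0.4816^1 = 0.388273
P(M+4) = 3 × 0.5184^1 × 0.4816^2 = 0.360711
P(M+6) = 0.4816^3 = 0.111702
The M+2 peak is largest (0.388273); scaling to 100 gives 35.88 : 100.00 : 92.90 : 28.77.

35.88 : 100.00 : 92.90 : 28.77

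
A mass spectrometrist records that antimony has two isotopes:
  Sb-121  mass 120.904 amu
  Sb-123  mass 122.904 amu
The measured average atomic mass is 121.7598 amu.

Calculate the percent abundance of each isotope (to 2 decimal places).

Writing the weighted mean with unknown fraction x of Sb-121:
120.904·x + 122.904·(1 − x) = 121.7598
(120.904 − 122.904)·x = 121.7598 − 122.904
x = -1.1442 / -2.000 = 0.57210 → 57.21% Sb-121, 42.79% Sb-123.

Sb-121: 57.21%, Sb-123: 42.79%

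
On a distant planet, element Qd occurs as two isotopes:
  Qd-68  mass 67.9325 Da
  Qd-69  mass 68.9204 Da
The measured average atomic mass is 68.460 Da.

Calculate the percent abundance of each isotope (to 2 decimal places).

Qd-68: 46.60%, Qd-69: 53.40%

With x = fraction of Qd-68 (so Qd-69 is 1 − x):
67.9325·x + 68.9204·(1 − x) = 68.460
(67.9325 − 68.9204)·x = 68.460 − 68.9204
x = -0.4604 / -0.9879 = 0.46604 → 46.60% Qd-68, 53.40% Qd-69.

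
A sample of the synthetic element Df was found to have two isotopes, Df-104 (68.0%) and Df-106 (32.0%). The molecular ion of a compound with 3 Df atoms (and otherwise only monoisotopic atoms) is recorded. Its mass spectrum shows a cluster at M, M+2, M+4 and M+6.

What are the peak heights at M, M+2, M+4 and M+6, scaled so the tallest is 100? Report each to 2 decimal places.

70.83 : 100.00 : 47.06 : 7.38

The 3 Df atoms are independent, so intensities follow the terms of (0.680 + 0.320)^3.
P(M) = 0.680^3 = 0.314432
P(M+2) = 3 × 0.680^2 × 0.320^1 = 0.443904
P(M+4) = 3 × 0.680^1 × 0.320^2 = 0.208896
P(M+6) = 0.320^3 = 0.032768
The M+2 peak is largest (0.443904); scaling to 100 gives 70.83 : 100.00 : 47.06 : 7.38.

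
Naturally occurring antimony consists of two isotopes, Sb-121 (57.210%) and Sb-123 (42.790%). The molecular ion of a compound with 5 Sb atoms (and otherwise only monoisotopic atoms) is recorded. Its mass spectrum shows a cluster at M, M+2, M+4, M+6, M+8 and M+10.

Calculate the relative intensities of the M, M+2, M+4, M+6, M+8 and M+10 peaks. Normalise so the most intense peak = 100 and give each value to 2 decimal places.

17.88 : 66.85 : 100.00 : 74.79 : 27.97 : 4.18

Each Sb atom is independently Sb-121 (p = 0.57210) or Sb-123 (q = 0.42790); the cluster is the binomial expansion (p + q)^5.
P(M) = 0.57210^5 = 0.061286
P(M+2) = 5 × 0.57210^4 × 0.42790^1 = 0.229192
P(M+4) = 10 × 0.57210^3 × 0.42790^2 = 0.342847
P(M+6) = 10 × 0.57210^2 × 0.42790^3 = 0.256431
P(M+8) = 5 × 0.57210^1 × 0.42790^4 = 0.095898
P(M+10) = 0.42790^5 = 0.014345
The M+4 peak is largest (0.342847); scaling to 100 gives 17.88 : 66.85 : 100.00 : 74.79 : 27.97 : 4.18.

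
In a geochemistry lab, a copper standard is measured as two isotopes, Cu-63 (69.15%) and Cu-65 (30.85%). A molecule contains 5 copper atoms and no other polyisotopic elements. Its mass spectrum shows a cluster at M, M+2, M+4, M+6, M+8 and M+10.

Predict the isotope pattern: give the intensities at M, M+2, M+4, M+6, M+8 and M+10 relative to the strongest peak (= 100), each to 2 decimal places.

Expanding (0.6915 + 0.3085)^5:
P(M) = 0.6915^5 = 0.158111
P(M+2) = 5 × 0.6915^4 × 0.3085^1 = 0.352691
P(M+4) = 10 × 0.6915^3 × 0.3085^2 = 0.314693
P(M+6) = 10 × 0.6915^2 × 0.3085^3 = 0.140394
P(M+8) = 5 × 0.6915^1 × 0.3085^4 = 0.031317
P(M+10) = 0.3085^5 = 0.002794
The M+2 peak is largest (0.352691); scaling to 100 gives 44.83 : 100.00 : 89.23 : 39.81 : 8.88 : 0.79.

44.83 : 100.00 : 89.23 : 39.81 : 8.88 : 0.79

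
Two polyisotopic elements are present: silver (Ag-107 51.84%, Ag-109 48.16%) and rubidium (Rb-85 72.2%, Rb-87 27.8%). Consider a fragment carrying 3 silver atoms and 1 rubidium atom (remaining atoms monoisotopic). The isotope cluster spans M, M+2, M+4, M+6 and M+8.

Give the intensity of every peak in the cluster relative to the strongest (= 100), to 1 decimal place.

Silver pattern (n=3): 0.13931407 : 0.38827347 : 0.36071085 : 0.11170161
Rubidium pattern (n=1): 0.7220 : 0.2780
Convolve the two distributions (both contribute in 2-u steps):
  M: 0.13931407×0.7220 = 0.100585
  M+2: 0.13931407×0.2780 + 0.38827347×0.7220 = 0.319063
  M+4: 0.38827347×0.2780 + 0.36071085×0.7220 = 0.368373
  M+6: 0.36071085×0.2780 + 0.11170161×0.7220 = 0.180926
  M+8: 0.11170161×0.2780 = 0.031053
Scale to base peak (0.368373) = 100: 27.3 : 86.6 : 100.0 : 49.1 : 8.4

27.3 : 86.6 : 100.0 : 49.1 : 8.4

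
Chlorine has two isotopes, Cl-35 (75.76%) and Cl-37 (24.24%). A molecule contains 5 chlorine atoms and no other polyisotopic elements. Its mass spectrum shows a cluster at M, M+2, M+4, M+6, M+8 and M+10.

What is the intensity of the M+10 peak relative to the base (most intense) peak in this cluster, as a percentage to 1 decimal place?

Binomial terms of (0.7576 + 0.2424)^5: M 0.2496, M+2 0.3993, M+4 0.2555, M+6 0.0817, M+8 0.0131, M+10 0.0008 → M+2 is the base peak.
P(M+2) = C(5,1) × 0.7576^4 × 0.2424^1 = 5 × 0.32942751 × 0.2424 = 0.399266 (base)
P(M+10) = C(5,5) × 0.7576^0 × 0.2424^5 = 1 × 1.0000 × 0.00083688 = 0.000837
Relative intensity = 0.000837 / 0.399266 × 100 = 0.2

0.2%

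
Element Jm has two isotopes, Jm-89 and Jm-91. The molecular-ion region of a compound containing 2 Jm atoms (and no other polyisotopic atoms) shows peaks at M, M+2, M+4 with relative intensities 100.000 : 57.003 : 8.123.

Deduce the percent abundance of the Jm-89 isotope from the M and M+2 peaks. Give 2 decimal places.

Write p for the Jm-89 fraction. I(M+2)/I(M) = [C(2,1)·p^1·(1−p)] / p^2 = 2·(1−p)/p = 57.003/100.000 = 0.5700
(1−p)/p = 0.5700/2 = 0.2850  ⇒  p = 1/(1 + 0.2850) = 0.7782
Jm-89: 77.82%, Jm-91: 22.18%.

77.82%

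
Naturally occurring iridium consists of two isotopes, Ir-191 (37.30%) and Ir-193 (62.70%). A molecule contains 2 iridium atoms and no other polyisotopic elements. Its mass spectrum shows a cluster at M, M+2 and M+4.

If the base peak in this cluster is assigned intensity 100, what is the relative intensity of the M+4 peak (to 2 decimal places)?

84.05

Term probabilities: M 0.1391, M+2 0.4677, M+4 0.3931. Base peak = M+2.
P(M+2) = C(2,1) × 0.3730^1 × 0.6270^1 = 2 × 0.3730 × 0.6270 = 0.467742 (base)
P(M+4) = C(2,2) × 0.3730^0 × 0.6270^2 = 1 × 1.0000 × 0.393129 = 0.393129
Relative intensity = 0.393129 / 0.467742 × 100 = 84.05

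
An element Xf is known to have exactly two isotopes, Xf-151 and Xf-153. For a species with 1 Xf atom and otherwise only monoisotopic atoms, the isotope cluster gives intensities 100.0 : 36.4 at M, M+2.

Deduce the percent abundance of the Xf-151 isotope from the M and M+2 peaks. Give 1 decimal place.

73.3%

Write p for the Xf-151 fraction. I(M+2)/I(M) = [C(1,1)·p^0·(1−p)] / p^1 = 1·(1−p)/p = 36.4/100.0 = 0.3640
(1−p)/p = 0.3640/1 = 0.3640  ⇒  p = 1/(1 + 0.3640) = 0.7331
Xf-151: 73.3%, Xf-153: 26.7%.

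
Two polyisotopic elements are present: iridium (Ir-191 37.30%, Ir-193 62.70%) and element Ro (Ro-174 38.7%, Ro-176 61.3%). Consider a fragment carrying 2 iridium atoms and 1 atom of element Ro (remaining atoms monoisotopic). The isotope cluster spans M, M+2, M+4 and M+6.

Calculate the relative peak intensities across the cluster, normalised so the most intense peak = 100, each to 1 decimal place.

12.3 : 60.7 : 100.0 : 54.9

Iridium pattern (n=2): 0.139129 : 0.467742 : 0.393129
Element Ro pattern (n=1): 0.3870 : 0.6130
Convolve the two distributions (both contribute in 2-u steps):
  M: 0.139129×0.3870 = 0.053843
  M+2: 0.139129×0.6130 + 0.467742×0.3870 = 0.266302
  M+4: 0.467742×0.6130 + 0.393129×0.3870 = 0.438867
  M+6: 0.393129×0.6130 = 0.240988
Scale to base peak (0.438867) = 100: 12.3 : 60.7 : 100.0 : 54.9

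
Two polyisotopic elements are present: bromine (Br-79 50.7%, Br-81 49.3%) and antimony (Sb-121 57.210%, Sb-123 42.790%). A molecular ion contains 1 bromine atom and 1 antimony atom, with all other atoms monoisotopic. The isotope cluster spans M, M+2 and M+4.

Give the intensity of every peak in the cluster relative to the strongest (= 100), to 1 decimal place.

58.1 : 100.0 : 42.3

Bromine pattern (n=1): 0.5070 : 0.4930
Antimony pattern (n=1): 0.5721 : 0.4279
Convolve the two distributions (both contribute in 2-u steps):
  M: 0.5070×0.5721 = 0.290055
  M+2: 0.5070×0.4279 + 0.4930×0.5721 = 0.498991
  M+4: 0.4930×0.4279 = 0.210955
Scale to base peak (0.498991) = 100: 58.1 : 100.0 : 42.3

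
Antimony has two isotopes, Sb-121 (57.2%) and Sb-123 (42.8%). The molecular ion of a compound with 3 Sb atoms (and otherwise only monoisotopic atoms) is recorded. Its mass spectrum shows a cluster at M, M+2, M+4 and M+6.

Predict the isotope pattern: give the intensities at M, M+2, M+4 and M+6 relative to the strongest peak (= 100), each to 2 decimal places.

44.55 : 100.00 : 74.83 : 18.66

Expanding (0.572 + 0.428)^3:
P(M) = 0.572^3 = 0.187149
P(M+2) = 3 × 0.572^2 × 0.428^1 = 0.420104
P(M+4) = 3 × 0.572^1 × 0.428^2 = 0.314344
P(M+6) = 0.428^3 = 0.078403
The M+2 peak is largest (0.420104); scaling to 100 gives 44.55 : 100.00 : 74.83 : 18.66.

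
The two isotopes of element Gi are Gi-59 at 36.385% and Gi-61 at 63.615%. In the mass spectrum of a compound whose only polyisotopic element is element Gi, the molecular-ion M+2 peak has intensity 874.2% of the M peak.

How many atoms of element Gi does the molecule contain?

For n independent Gi atoms, I(M+2)/I(M) = n · (abundance Gi-61) / (abundance Gi-59) = n · 0.63615/0.36385.
n = 8.742 × 0.36385/0.63615 = 5.00 ≈ 5

5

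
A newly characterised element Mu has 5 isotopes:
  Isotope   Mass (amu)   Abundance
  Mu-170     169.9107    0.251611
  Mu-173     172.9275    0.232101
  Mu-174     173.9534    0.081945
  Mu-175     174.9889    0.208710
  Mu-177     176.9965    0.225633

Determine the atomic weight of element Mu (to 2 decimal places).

Average mass = Σ (abundance × isotope mass) = 0.251611 × 169.9107 + 0.232101 × 172.9275 + 0.081945 × 173.9534 + 0.208710 × 174.9889 + 0.225633 × 176.9965
= 42.75140 + 40.13665 + 14.25461 + 36.52193 + 39.93625 = 173.60084 amu

173.60 amu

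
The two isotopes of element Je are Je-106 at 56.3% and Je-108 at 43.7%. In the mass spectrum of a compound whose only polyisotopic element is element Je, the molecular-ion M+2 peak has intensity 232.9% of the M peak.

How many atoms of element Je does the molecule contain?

3

The M+2/M ratio from n Je atoms is n · q/p = n · 0.437/0.563.
n = 2.329 × 0.563/0.437 = 3.00 ≈ 3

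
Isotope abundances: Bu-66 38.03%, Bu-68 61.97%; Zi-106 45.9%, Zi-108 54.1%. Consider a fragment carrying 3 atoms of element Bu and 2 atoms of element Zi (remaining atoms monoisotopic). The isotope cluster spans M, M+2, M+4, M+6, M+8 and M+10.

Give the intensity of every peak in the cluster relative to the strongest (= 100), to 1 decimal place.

Element Bu pattern (n=3): 0.05500206 : 0.26887808 : 0.43813765 : 0.23798221
Element Zi pattern (n=2): 0.210681 : 0.496638 : 0.292681
Convolve the two distributions (both contribute in 2-u steps):
  M: 0.05500206×0.210681 = 0.011588
  M+2: 0.05500206×0.496638 + 0.26887808×0.210681 = 0.083964
  M+4: 0.05500206×0.292681 + 0.26887808×0.496638 + 0.43813765×0.210681 = 0.241940
  M+6: 0.26887808×0.292681 + 0.43813765×0.496638 + 0.23798221×0.210681 = 0.346430
  M+8: 0.43813765×0.292681 + 0.23798221×0.496638 = 0.246426
  M+10: 0.23798221×0.292681 = 0.069653
Scale to base peak (0.346430) = 100: 3.3 : 24.2 : 69.8 : 100.0 : 71.1 : 20.1

3.3 : 24.2 : 69.8 : 100.0 : 71.1 : 20.1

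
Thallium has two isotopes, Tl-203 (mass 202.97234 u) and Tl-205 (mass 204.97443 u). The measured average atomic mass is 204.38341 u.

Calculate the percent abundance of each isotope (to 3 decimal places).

Writing the weighted mean with unknown fraction x of Tl-203:
202.97234·x + 204.97443·(1 − x) = 204.38341
(202.97234 − 204.97443)·x = 204.38341 − 204.97443
x = -0.59102 / -2.00209 = 0.29520 → 29.520% Tl-203, 70.480% Tl-205.

Tl-203: 29.520%, Tl-205: 70.480%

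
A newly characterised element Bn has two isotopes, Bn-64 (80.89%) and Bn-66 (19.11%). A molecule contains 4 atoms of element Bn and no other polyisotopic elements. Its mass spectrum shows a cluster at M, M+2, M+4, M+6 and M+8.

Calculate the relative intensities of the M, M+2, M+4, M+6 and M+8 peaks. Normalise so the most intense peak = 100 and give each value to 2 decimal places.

Expanding (0.8089 + 0.1911)^4:
P(M) = 0.8089^4 = 0.428134
P(M+2) = 4 × 0.8089^3 × 0.1911^1 = 0.404581
P(M+4) = 6 × 0.8089^2 × 0.1911^2 = 0.143371
P(M+6) = 4 × 0.8089^1 × 0.1911^3 = 0.022581
P(M+8) = 0.1911^4 = 0.001334
The M peak is largest (0.428134); scaling to 100 gives 100.00 : 94.50 : 33.49 : 5.27 : 0.31.

100.00 : 94.50 : 33.49 : 5.27 : 0.31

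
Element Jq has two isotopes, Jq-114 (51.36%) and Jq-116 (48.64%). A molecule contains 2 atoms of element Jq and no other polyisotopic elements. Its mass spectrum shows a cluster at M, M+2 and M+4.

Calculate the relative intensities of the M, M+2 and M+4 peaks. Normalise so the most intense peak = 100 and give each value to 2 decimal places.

Expanding (0.5136 + 0.4864)^2:
P(M) = 0.5136^2 = 0.263785
P(M+2) = 2 × 0.5136^1 × 0.4864^1 = 0.499630
P(M+4) = 0.4864^2 = 0.236585
The M+2 peak is largest (0.499630); scaling to 100 gives 52.80 : 100.00 : 47.35.

52.80 : 100.00 : 47.35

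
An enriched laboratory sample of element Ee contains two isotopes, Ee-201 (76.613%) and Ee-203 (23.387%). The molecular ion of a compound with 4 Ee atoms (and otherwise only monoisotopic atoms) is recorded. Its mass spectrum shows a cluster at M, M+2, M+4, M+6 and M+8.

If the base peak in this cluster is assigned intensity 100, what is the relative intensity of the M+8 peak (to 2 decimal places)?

Term probabilities: M 0.3445, M+2 0.4207, M+4 0.1926, M+6 0.0392, M+8 0.0030. Base peak = M+2.
P(M+2) = C(4,1) × 0.76613^3 × 0.23387^1 = 4 × 0.44968397 × 0.23387 = 0.420670 (base)
P(M+8) = C(4,4) × 0.76613^0 × 0.23387^4 = 1 × 1.0000 × 0.00299156 = 0.002992
Relative intensity = 0.002992 / 0.420670 × 100 = 0.71

0.71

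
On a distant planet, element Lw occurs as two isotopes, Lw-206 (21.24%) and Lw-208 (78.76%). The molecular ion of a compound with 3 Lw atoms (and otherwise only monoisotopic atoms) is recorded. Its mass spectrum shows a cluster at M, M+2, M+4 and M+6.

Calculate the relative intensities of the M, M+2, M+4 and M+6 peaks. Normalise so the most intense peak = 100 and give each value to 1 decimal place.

Each Lw atom is independently Lw-206 (p = 0.2124) or Lw-208 (q = 0.7876); the cluster is the binomial expansion (p + q)^3.
P(M) = 0.2124^3 = 0.009582
P(M+2) = 3 × 0.2124^2 × 0.7876^1 = 0.106595
P(M+4) = 3 × 0.2124^1 × 0.7876^2 = 0.395264
P(M+6) = 0.7876^3 = 0.488559
The M+6 peak is largest (0.488559); scaling to 100 gives 2.0 : 21.8 : 80.9 : 100.0.

2.0 : 21.8 : 80.9 : 100.0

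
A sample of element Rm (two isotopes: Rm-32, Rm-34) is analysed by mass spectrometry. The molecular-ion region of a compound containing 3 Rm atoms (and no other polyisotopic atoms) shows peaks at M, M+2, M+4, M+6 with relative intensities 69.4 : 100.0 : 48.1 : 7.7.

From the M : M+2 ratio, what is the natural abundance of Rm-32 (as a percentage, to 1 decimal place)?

If p is the fraction of Rm that is Rm-32, then I(M+2)/I(M) = [C(3,1)·p^2·(1−p)] / p^3 = 3·(1−p)/p = 100.0/69.4 = 1.4409
(1−p)/p = 1.4409/3 = 0.4803  ⇒  p = 1/(1 + 0.4803) = 0.6755
Rm-32: 67.6%, Rm-34: 32.4%.

67.6%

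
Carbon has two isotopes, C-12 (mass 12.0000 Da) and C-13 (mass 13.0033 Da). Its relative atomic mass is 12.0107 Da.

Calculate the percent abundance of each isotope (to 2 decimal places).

Writing the weighted mean with unknown fraction x of C-12:
12.0000·x + 13.0033·(1 − x) = 12.0107
(12.0000 − 13.0033)·x = 12.0107 − 13.0033
x = -0.9926 / -1.0033 = 0.98934 → 98.93% C-12, 1.07% C-13.

C-12: 98.93%, C-13: 1.07%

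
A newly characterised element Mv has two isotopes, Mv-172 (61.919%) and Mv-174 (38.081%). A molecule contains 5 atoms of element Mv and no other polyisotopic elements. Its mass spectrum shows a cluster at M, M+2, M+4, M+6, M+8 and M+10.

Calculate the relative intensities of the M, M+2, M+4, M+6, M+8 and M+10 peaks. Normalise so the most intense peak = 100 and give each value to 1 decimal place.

Expanding (0.61919 + 0.38081)^5:
P(M) = 0.61919^5 = 0.091016
P(M+2) = 5 × 0.61919^4 × 0.38081^1 = 0.279881
P(M+4) = 10 × 0.61919^3 × 0.38081^2 = 0.344262
P(M+6) = 10 × 0.61919^2 × 0.38081^3 = 0.211725
P(M+8) = 5 × 0.61919^1 × 0.38081^4 = 0.065107
P(M+10) = 0.38081^5 = 0.008008
The M+4 peak is largest (0.344262); scaling to 100 gives 26.4 : 81.3 : 100.0 : 61.5 : 18.9 : 2.3.

26.4 : 81.3 : 100.0 : 61.5 : 18.9 : 2.3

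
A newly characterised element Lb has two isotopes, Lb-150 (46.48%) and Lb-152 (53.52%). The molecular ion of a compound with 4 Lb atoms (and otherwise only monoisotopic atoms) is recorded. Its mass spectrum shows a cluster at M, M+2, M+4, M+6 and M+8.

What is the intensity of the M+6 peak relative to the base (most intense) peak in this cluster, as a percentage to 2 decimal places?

76.76%

Binomial terms of (0.4648 + 0.5352)^4: M 0.0467, M+2 0.2150, M+4 0.3713, M+6 0.2850, M+8 0.0820 → M+4 is the base peak.
P(M+4) = C(4,2) × 0.4648^2 × 0.5352^2 = 6 × 0.21603904 × 0.28643904 = 0.371292 (base)
P(M+6) = C(4,3) × 0.4648^1 × 0.5352^3 = 4 × 0.4648 × 0.15330217 = 0.285019
Relative intensity = 0.285019 / 0.371292 × 100 = 76.76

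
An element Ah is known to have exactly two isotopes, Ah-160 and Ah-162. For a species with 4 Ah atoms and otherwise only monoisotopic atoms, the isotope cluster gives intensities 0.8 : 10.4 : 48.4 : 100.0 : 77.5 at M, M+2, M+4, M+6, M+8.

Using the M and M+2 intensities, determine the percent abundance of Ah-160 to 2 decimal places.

23.53%

Write p for the Ah-160 fraction. I(M+2)/I(M) = [C(4,1)·p^3·(1−p)] / p^4 = 4·(1−p)/p = 10.4/0.8 = 13.0000
(1−p)/p = 13.0000/4 = 3.2500  ⇒  p = 1/(1 + 3.2500) = 0.2353
Ah-160: 23.53%, Ah-162: 76.47%.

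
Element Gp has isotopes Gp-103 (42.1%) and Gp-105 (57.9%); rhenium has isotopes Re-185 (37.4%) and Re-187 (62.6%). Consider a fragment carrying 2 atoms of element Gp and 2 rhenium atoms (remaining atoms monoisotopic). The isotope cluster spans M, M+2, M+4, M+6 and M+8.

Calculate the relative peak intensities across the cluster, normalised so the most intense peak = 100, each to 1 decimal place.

7.1 : 43.4 : 99.0 : 100.0 : 37.7

Element Gp pattern (n=2): 0.177241 : 0.487518 : 0.335241
Rhenium pattern (n=2): 0.139876 : 0.468248 : 0.391876
Convolve the two distributions (both contribute in 2-u steps):
  M: 0.177241×0.139876 = 0.024792
  M+2: 0.177241×0.468248 + 0.487518×0.139876 = 0.151185
  M+4: 0.177241×0.391876 + 0.487518×0.468248 + 0.335241×0.139876 = 0.344628
  M+6: 0.487518×0.391876 + 0.335241×0.468248 = 0.348023
  M+8: 0.335241×0.391876 = 0.131373
Scale to base peak (0.348023) = 100: 7.1 : 43.4 : 99.0 : 100.0 : 37.7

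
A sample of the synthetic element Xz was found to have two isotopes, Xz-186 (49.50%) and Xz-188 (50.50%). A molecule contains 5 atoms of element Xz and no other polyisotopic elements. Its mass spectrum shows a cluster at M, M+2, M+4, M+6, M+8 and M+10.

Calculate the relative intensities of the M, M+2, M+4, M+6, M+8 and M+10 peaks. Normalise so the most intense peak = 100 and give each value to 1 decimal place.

Expanding (0.4950 + 0.5050)^5:
P(M) = 0.4950^5 = 0.029718
P(M+2) = 5 × 0.4950^4 × 0.5050^1 = 0.151594
P(M+4) = 10 × 0.4950^3 × 0.5050^2 = 0.309313
P(M+6) = 10 × 0.4950^2 × 0.5050^3 = 0.315562
P(M+8) = 5 × 0.4950^1 × 0.5050^4 = 0.160968
P(M+10) = 0.5050^5 = 0.032844
The M+6 peak is largest (0.315562); scaling to 100 gives 9.4 : 48.0 : 98.0 : 100.0 : 51.0 : 10.4.

9.4 : 48.0 : 98.0 : 100.0 : 51.0 : 10.4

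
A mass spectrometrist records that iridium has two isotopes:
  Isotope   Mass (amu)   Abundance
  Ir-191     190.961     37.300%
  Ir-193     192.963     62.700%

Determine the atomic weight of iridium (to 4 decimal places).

192.2163 amu

Weight each isotope mass by its fractional abundance: 0.37300 × 190.961 + 0.62700 × 192.963
= 71.22845 + 120.98780 = 192.21625 amu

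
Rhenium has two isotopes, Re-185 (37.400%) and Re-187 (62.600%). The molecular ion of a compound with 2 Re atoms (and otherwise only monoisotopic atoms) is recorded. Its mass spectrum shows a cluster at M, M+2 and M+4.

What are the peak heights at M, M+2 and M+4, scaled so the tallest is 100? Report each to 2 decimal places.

29.87 : 100.00 : 83.69

The 2 Re atoms are independent, so intensities follow the terms of (0.37400 + 0.62600)^2.
P(M) = 0.37400^2 = 0.139876
P(M+2) = 2 × 0.37400^1 × 0.62600^1 = 0.468248
P(M+4) = 0.62600^2 = 0.391876
The M+2 peak is largest (0.468248); scaling to 100 gives 29.87 : 100.00 : 83.69.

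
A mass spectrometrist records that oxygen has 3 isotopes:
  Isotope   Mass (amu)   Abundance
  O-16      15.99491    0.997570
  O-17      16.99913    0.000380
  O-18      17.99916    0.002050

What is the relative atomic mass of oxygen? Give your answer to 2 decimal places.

The abundance-weighted mean is 0.997570 × 15.99491 + 0.000380 × 16.99913 + 0.002050 × 17.99916
= 15.956042 + 0.006460 + 0.036898 = 15.999400 amu

16.00 amu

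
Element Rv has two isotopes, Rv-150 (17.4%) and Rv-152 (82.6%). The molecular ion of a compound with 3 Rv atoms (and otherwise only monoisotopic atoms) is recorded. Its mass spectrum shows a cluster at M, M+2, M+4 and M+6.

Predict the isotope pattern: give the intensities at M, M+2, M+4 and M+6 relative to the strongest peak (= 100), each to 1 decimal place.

Expanding (0.174 + 0.826)^3:
P(M) = 0.174^3 = 0.005268
P(M+2) = 3 × 0.174^2 × 0.826^1 = 0.075024
P(M+4) = 3 × 0.174^1 × 0.826^2 = 0.356148
P(M+6) = 0.826^3 = 0.563560
The M+6 peak is largest (0.563560); scaling to 100 gives 0.9 : 13.3 : 63.2 : 100.0.

0.9 : 13.3 : 63.2 : 100.0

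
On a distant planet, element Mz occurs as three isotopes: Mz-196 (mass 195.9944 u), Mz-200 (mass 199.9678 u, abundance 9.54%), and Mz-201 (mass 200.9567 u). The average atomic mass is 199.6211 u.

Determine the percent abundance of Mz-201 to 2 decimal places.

65.45%

The remaining 90.46% is split between Mz-196 (fraction x) and Mz-201 (fraction 0.9046 − x).
Substituting: 195.9944x + 200.9567(0.9046 − x) = 180.54417188
(195.9944 − 200.9567)x = -1.24125894  ⇒  x = 0.25014, y = 0.65446
Mz-196: 25.01%, Mz-201: 65.45%.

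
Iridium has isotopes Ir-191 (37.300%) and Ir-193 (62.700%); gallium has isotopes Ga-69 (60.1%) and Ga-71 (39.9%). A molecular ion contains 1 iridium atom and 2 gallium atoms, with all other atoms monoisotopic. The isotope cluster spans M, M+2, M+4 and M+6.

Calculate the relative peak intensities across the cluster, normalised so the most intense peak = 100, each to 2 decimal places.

Iridium pattern (n=1): 0.3730 : 0.6270
Gallium pattern (n=2): 0.361201 : 0.479598 : 0.159201
Convolve the two distributions (both contribute in 2-u steps):
  M: 0.3730×0.361201 = 0.134728
  M+2: 0.3730×0.479598 + 0.6270×0.361201 = 0.405363
  M+4: 0.3730×0.159201 + 0.6270×0.479598 = 0.360090
  M+6: 0.6270×0.159201 = 0.099819
Scale to base peak (0.405363) = 100: 33.24 : 100.00 : 88.83 : 24.62

33.24 : 100.00 : 88.83 : 24.62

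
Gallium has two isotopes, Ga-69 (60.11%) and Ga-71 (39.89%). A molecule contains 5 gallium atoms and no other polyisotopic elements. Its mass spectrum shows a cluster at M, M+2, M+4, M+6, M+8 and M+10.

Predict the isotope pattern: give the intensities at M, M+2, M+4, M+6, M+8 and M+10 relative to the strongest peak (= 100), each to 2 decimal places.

Each Ga atom is independently Ga-69 (p = 0.6011) or Ga-71 (q = 0.3989); the cluster is the binomial expansion (p + q)^5.
P(M) = 0.6011^5 = 0.078475
P(M+2) = 5 × 0.6011^4 × 0.3989^1 = 0.260388
P(M+4) = 10 × 0.6011^3 × 0.3989^2 = 0.345596
P(M+6) = 10 × 0.6011^2 × 0.3989^3 = 0.229343
P(M+8) = 5 × 0.6011^1 × 0.3989^4 = 0.076098
P(M+10) = 0.3989^5 = 0.010100
The M+4 peak is largest (0.345596); scaling to 100 gives 22.71 : 75.34 : 100.00 : 66.36 : 22.02 : 2.92.

22.71 : 75.34 : 100.00 : 66.36 : 22.02 : 2.92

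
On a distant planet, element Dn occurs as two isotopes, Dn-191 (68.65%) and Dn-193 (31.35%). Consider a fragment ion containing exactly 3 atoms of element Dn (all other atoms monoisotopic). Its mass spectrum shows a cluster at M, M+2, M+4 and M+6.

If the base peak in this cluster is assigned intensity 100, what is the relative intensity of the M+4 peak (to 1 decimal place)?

(0.6865 + 0.3135)^3 gives M 0.3235, M+2 0.4432, M+4 0.2024, M+6 0.0308; the largest is M+2.
P(M+2) = C(3,1) × 0.6865^2 × 0.3135^1 = 3 × 0.47128225 × 0.3135 = 0.443241 (base)
P(M+4) = C(3,2) × 0.6865^1 × 0.3135^2 = 3 × 0.6865 × 0.09828225 = 0.202412
Relative intensity = 0.202412 / 0.443241 × 100 = 45.7

45.7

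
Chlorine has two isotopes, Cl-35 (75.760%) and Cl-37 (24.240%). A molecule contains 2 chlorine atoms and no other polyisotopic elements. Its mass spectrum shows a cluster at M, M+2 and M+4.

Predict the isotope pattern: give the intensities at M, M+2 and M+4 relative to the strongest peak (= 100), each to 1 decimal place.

100.0 : 64.0 : 10.2

Expanding (0.75760 + 0.24240)^2:
P(M) = 0.75760^2 = 0.573958
P(M+2) = 2 × 0.75760^1 × 0.24240^1 = 0.367284
P(M+4) = 0.24240^2 = 0.058758
The M peak is largest (0.573958); scaling to 100 gives 100.0 : 64.0 : 10.2.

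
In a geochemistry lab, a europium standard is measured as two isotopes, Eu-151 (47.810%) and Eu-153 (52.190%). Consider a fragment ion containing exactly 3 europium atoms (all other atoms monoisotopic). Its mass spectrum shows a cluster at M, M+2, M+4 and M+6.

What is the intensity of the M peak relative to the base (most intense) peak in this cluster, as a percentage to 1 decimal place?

Binomial terms of (0.47810 + 0.52190)^3: M 0.1093, M+2 0.3579, M+4 0.3907, M+6 0.1422 → M+4 is the base peak.
P(M+4) = C(3,2) × 0.47810^1 × 0.52190^2 = 3 × 0.4781 × 0.27237961 = 0.390674 (base)
P(M) = C(3,0) × 0.47810^3 × 0.52190^0 = 1 × 0.10928391 × 1.0000 = 0.109284
Relative intensity = 0.109284 / 0.390674 × 100 = 28.0

28.0%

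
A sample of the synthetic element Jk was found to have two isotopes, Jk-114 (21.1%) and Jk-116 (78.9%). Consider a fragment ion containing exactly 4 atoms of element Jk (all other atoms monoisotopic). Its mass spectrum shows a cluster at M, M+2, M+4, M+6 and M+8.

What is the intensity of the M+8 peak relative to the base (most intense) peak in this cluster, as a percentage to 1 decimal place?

(0.211 + 0.789)^4 gives M 0.0020, M+2 0.0296, M+4 0.1663, M+6 0.4145, M+8 0.3875; the largest is M+6.
P(M+6) = C(4,3) × 0.211^1 × 0.789^3 = 4 × 0.2110 × 0.49116907 = 0.414547 (base)
P(M+8) = C(4,4) × 0.211^0 × 0.789^4 = 1 × 1.0000 × 0.3875324 = 0.387532
Relative intensity = 0.387532 / 0.414547 × 100 = 93.5

93.5%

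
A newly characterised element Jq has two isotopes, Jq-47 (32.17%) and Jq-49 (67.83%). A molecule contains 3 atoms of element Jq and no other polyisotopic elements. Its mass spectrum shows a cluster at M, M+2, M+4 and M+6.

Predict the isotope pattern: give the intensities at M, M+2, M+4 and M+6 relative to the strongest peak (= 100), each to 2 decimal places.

Expanding (0.3217 + 0.6783)^3:
P(M) = 0.3217^3 = 0.033293
P(M+2) = 3 × 0.3217^2 × 0.6783^1 = 0.210594
P(M+4) = 3 × 0.3217^1 × 0.6783^2 = 0.444034
P(M+6) = 0.6783^3 = 0.312080
The M+4 peak is largest (0.444034); scaling to 100 gives 7.50 : 47.43 : 100.00 : 70.28.

7.50 : 47.43 : 100.00 : 70.28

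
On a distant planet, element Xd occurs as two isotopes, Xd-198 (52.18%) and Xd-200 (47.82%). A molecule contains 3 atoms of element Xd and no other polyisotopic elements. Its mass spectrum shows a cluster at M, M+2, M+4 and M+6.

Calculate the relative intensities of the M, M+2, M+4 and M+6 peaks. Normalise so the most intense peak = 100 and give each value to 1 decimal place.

The 3 Xd atoms are independent, so intensities follow the terms of (0.5218 + 0.4782)^3.
P(M) = 0.5218^3 = 0.142073
P(M+2) = 3 × 0.5218^2 × 0.4782^1 = 0.390606
P(M+4) = 3 × 0.5218^1 × 0.4782^2 = 0.357968
P(M+6) = 0.4782^3 = 0.109352
The M+2 peak is largest (0.390606); scaling to 100 gives 36.4 : 100.0 : 91.6 : 28.0.

36.4 : 100.0 : 91.6 : 28.0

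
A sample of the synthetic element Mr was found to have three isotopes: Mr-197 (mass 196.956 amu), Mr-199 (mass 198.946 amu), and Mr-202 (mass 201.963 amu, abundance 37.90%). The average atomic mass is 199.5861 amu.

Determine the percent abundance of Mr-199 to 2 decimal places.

The remaining 62.10% is split between Mr-197 (fraction x) and Mr-199 (fraction 0.6210 − x).
Substituting: 196.956x + 198.946(0.6210 − x) = 123.042123
(196.956 − 198.946)x = -0.503343  ⇒  x = 0.25294, y = 0.36806
Mr-197: 25.29%, Mr-199: 36.81%.

36.81%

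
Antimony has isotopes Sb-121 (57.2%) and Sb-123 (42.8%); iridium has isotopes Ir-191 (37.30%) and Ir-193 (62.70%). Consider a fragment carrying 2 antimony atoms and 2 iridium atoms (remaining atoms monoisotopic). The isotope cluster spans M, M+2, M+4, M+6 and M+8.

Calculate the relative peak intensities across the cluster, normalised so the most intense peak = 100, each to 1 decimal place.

Antimony pattern (n=2): 0.327184 : 0.489632 : 0.183184
Iridium pattern (n=2): 0.139129 : 0.467742 : 0.393129
Convolve the two distributions (both contribute in 2-u steps):
  M: 0.327184×0.139129 = 0.045521
  M+2: 0.327184×0.467742 + 0.489632×0.139129 = 0.221160
  M+4: 0.327184×0.393129 + 0.489632×0.467742 + 0.183184×0.139129 = 0.383133
  M+6: 0.489632×0.393129 + 0.183184×0.467742 = 0.278171
  M+8: 0.183184×0.393129 = 0.072015
Scale to base peak (0.383133) = 100: 11.9 : 57.7 : 100.0 : 72.6 : 18.8

11.9 : 57.7 : 100.0 : 72.6 : 18.8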